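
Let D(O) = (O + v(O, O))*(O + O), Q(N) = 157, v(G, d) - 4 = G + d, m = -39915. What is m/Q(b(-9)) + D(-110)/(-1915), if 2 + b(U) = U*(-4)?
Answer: -17539453/60131 ≈ -291.69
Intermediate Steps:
b(U) = -2 - 4*U (b(U) = -2 + U*(-4) = -2 - 4*U)
v(G, d) = 4 + G + d (v(G, d) = 4 + (G + d) = 4 + G + d)
D(O) = 2*O*(4 + 3*O) (D(O) = (O + (4 + O + O))*(O + O) = (O + (4 + 2*O))*(2*O) = (4 + 3*O)*(2*O) = 2*O*(4 + 3*O))
m/Q(b(-9)) + D(-110)/(-1915) = -39915/157 + (2*(-110)*(4 + 3*(-110)))/(-1915) = -39915*1/157 + (2*(-110)*(4 - 330))*(-1/1915) = -39915/157 + (2*(-110)*(-326))*(-1/1915) = -39915/157 + 71720*(-1/1915) = -39915/157 - 14344/383 = -17539453/60131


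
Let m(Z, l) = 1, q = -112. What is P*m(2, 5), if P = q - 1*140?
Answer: -252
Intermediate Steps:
P = -252 (P = -112 - 1*140 = -112 - 140 = -252)
P*m(2, 5) = -252*1 = -252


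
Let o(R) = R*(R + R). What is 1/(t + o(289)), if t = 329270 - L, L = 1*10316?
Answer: 1/485996 ≈ 2.0576e-6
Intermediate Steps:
o(R) = 2*R**2 (o(R) = R*(2*R) = 2*R**2)
L = 10316
t = 318954 (t = 329270 - 1*10316 = 329270 - 10316 = 318954)
1/(t + o(289)) = 1/(318954 + 2*289**2) = 1/(318954 + 2*83521) = 1/(318954 + 167042) = 1/485996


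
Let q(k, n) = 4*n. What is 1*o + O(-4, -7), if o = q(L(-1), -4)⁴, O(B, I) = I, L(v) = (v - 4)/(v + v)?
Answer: 65529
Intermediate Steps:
L(v) = (-4 + v)/(2*v) (L(v) = (-4 + v)/((2*v)) = (-4 + v)*(1/(2*v)) = (-4 + v)/(2*v))
o = 65536 (o = (4*(-4))⁴ = (-16)⁴ = 65536)
1*o + O(-4, -7) = 1*65536 - 7 = 65536 - 7 = 65529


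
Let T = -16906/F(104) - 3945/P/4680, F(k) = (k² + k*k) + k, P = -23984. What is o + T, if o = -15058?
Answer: -23551155468521/1563948672 ≈ -15059.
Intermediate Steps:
F(k) = k + 2*k² (F(k) = (k² + k²) + k = 2*k² + k = k + 2*k²)
T = -1216365545/1563948672 (T = -16906*1/(104*(1 + 2*104)) - 3945/(-23984)/4680 = -16906*1/(104*(1 + 208)) - 3945*(-1/23984)*(1/4680) = -16906/(104*209) + (3945/23984)*(1/4680) = -16906/21736 + 263/7483008 = -16906*1/21736 + 263/7483008 = -8453/10868 + 263/7483008 = -1216365545/1563948672 ≈ -0.77775)
o + T = -15058 - 1216365545/1563948672 = -23551155468521/1563948672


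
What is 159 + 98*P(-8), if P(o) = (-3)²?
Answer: 1041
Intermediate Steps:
P(o) = 9
159 + 98*P(-8) = 159 + 98*9 = 159 + 882 = 1041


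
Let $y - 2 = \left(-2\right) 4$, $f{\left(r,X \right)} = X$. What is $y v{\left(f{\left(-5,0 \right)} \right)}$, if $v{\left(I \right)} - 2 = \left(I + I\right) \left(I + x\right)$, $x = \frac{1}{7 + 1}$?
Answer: $-12$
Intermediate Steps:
$x = \frac{1}{8} \approx 0.125$
$v{\left(I \right)} = 2 + 2 I \left(\frac{1}{8} + I\right)$ ($v{\left(I \right)} = 2 + \left(I + I\right) \left(I + \frac{1}{8}\right) = 2 + 2 I \left(\frac{1}{8} + I\right)$)
$y = -6$ ($y = 2 - 8 = -6$)
$y v{\left(f{\left(-5,0 \right)} \right)} = - 6 \left(2 + 2 \cdot 0^{2} + \frac{1}{4} \cdot 0\right) = - 6 \left(2 + 2 \cdot 0 + 0\right) = - 6 \left(2 + 0 + 0\right) = \left(-6\right) 2 = -12$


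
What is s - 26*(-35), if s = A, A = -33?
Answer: 877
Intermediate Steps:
s = -33
s - 26*(-35) = -33 - 26*(-35) = -33 + 910 = 877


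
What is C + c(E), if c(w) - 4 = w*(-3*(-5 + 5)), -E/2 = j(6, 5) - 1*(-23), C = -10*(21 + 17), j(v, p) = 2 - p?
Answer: -376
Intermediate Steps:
C = -380 (C = -10*38 = -380)
E = -40 (E = -2*((2 - 1*5) - 1*(-23)) = -2*((2 - 5) + 23) = -2*(-3 + 23) = -2*20 = -40)
c(w) = 4 (c(w) = 4 + w*(-3*(-5 + 5)) = 4 + w*(-3*0) = 4 + w*0 = 4 + 0 = 4)
C + c(E) = -380 + 4 = -376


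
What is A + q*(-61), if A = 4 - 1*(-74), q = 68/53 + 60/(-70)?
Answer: 19300/371 ≈ 52.022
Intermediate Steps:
q = 158/371 (q = 68*(1/53) + 60*(-1/70) = 68/53 - 6/7 = 158/371 ≈ 0.42588)
A = 78 (A = 4 + 74 = 78)
A + q*(-61) = 78 + (158/371)*(-61) = 78 - 9638/371 = 19300/371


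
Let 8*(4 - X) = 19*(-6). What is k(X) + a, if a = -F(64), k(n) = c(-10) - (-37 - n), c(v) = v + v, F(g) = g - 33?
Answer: 17/4 ≈ 4.2500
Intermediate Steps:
F(g) = -33 + g
c(v) = 2*v
X = 73/4 (X = 4 - 19*(-6)/8 = 4 - ⅛*(-114) = 4 + 57/4 = 73/4 ≈ 18.250)
k(n) = 17 + n (k(n) = 2*(-10) - (-37 - n) = -20 + (37 + n) = 17 + n)
a = -31 (a = -(-33 + 64) = -1*31 = -31)
k(X) + a = (17 + 73/4) - 31 = 141/4 - 31 = 17/4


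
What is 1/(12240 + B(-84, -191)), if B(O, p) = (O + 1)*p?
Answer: 1/28093 ≈ 3.5596e-5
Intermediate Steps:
B(O, p) = p*(1 + O) (B(O, p) = (1 + O)*p = p*(1 + O))
1/(12240 + B(-84, -191)) = 1/(12240 - 191*(1 - 84)) = 1/(12240 - 191*(-83)) = 1/(12240 + 15853) = 1/28093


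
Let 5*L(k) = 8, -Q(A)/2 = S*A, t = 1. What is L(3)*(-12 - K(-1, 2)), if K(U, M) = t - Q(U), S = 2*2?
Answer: -8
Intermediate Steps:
S = 4
Q(A) = -8*A
L(k) = 8/5 (L(k) = (1/5)*8 = 8/5)
K(U, M) = 1 + 8*U (K(U, M) = 1 - (-8)*U = 1 + 8*U)
L(3)*(-12 - K(-1, 2)) = 8*(-12 - (1 + 8*(-1)))/5 = 8*(-12 - (1 - 8))/5 = 8*(-12 - 1*(-7))/5 = 8*(-12 + 7)/5 = (8/5)*(-5) = -8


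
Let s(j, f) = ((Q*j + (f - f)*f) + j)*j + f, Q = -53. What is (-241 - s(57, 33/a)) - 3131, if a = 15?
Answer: 827869/5 ≈ 1.6557e+5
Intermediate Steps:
s(j, f) = f - 52*j² (s(j, f) = ((-53*j + (f - f)*f) + j)*j + f = ((-53*j + 0*f) + j)*j + f = ((-53*j + 0) + j)*j + f = (-53*j + j)*j + f = (-52*j)*j + f = -52*j² + f = f - 52*j²)
(-241 - s(57, 33/a)) - 3131 = (-241 - (33/15 - 52*57²)) - 3131 = (-241 - (33*(1/15) - 52*3249)) - 3131 = (-241 - (11/5 - 168948)) - 3131 = (-241 - 1*(-844729/5)) - 3131 = (-241 + 844729/5) - 3131 = 843524/5 - 3131 = 827869/5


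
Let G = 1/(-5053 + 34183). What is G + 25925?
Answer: 755195251/29130 ≈ 25925.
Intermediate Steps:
G = 1/29130 ≈ 3.4329e-5
G + 25925 = 1/29130 + 25925 = 755195251/29130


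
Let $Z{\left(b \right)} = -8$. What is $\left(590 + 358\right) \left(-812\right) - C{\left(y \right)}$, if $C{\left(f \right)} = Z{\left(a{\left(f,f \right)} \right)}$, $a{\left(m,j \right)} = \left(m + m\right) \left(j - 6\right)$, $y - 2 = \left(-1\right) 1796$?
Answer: $-769768$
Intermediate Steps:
$y = -1794$ ($y = 2 - 1796 = -1794$)
$a{\left(m,j \right)} = 2 m \left(-6 + j\right)$
$C{\left(f \right)} = -8$
$\left(590 + 358\right) \left(-812\right) - C{\left(y \right)} = \left(590 + 358\right) \left(-812\right) - -8 = 948 \left(-812\right) + 8 = -769776 + 8 = -769768$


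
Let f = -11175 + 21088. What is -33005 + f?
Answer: -23092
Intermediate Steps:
f = 9913
-33005 + f = -33005 + 9913 = -23092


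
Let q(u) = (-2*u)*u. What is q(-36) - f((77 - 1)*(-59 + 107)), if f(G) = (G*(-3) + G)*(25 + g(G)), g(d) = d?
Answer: 26795616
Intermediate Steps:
q(u) = -2*u²
f(G) = -2*G*(25 + G) (f(G) = (G*(-3) + G)*(25 + G) = (-3*G + G)*(25 + G) = (-2*G)*(25 + G) = -2*G*(25 + G))
q(-36) - f((77 - 1)*(-59 + 107)) = -2*(-36)² - (-2)*(77 - 1)*(-59 + 107)*(25 + (77 - 1)*(-59 + 107)) = -2*1296 - (-2)*76*48*(25 + 76*48) = -2592 - (-2)*3648*(25 + 3648) = -2592 - (-2)*3648*3673 = -2592 - 1*(-26798208) = -2592 + 26798208 = 26795616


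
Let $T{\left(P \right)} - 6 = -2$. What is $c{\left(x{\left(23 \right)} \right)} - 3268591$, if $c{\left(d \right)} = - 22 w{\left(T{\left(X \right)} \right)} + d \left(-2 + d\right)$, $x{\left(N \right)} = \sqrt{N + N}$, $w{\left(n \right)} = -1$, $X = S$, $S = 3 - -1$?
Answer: $-3268523 - 2 \sqrt{46} \approx -3.2685 \cdot 10^{6}$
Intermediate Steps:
$S = 4$ ($S = 3 + 1 = 4$)
$X = 4$
$T{\left(P \right)} = 4$ ($T{\left(P \right)} = 6 - 2 = 4$)
$x{\left(N \right)} = \sqrt{2} \sqrt{N}$ ($x{\left(N \right)} = \sqrt{2 N} = \sqrt{2} \sqrt{N}$)
$c{\left(d \right)} = 22 + d \left(-2 + d\right)$ ($c{\left(d \right)} = \left(-22\right) \left(-1\right) + d \left(-2 + d\right) = 22 + d \left(-2 + d\right)$)
$c{\left(x{\left(23 \right)} \right)} - 3268591 = \left(22 + \left(\sqrt{2} \sqrt{23}\right)^{2} - 2 \sqrt{2} \sqrt{23}\right) - 3268591 = \left(22 + \left(\sqrt{46}\right)^{2} - 2 \sqrt{46}\right) - 3268591 = \left(22 + 46 - 2 \sqrt{46}\right) - 3268591 = \left(68 - 2 \sqrt{46}\right) - 3268591 = -3268523 - 2 \sqrt{46}$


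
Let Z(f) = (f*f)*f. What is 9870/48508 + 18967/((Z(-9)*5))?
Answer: -442037543/88405830 ≈ -5.0001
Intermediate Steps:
Z(f) = f³ (Z(f) = f²*f = f³)
9870/48508 + 18967/((Z(-9)*5)) = 9870/48508 + 18967/(((-9)³*5)) = 9870*(1/48508) + 18967/((-729*5)) = 4935/24254 + 18967/(-3645) = 4935/24254 + 18967*(-1/3645) = 4935/24254 - 18967/3645 = -442037543/88405830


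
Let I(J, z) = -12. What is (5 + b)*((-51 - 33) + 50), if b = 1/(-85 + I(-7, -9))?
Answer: -16456/97 ≈ -169.65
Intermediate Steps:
b = -1/97 (b = 1/(-85 - 12) = 1/(-97) = -1/97 ≈ -0.010309)
(5 + b)*((-51 - 33) + 50) = (5 - 1/97)*((-51 - 33) + 50) = 484*(-84 + 50)/97 = (484/97)*(-34) = -16456/97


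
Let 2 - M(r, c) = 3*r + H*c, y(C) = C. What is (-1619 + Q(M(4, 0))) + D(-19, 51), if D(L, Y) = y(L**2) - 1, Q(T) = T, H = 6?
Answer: -1269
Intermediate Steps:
M(r, c) = 2 - 6*c - 3*r (M(r, c) = 2 - (3*r + 6*c) = 2 + (-6*c - 3*r) = 2 - 6*c - 3*r)
D(L, Y) = -1 + L**2 (D(L, Y) = L**2 - 1 = -1 + L**2)
(-1619 + Q(M(4, 0))) + D(-19, 51) = (-1619 + (2 - 6*0 - 3*4)) + (-1 + (-19)**2) = (-1619 + (2 + 0 - 12)) + (-1 + 361) = (-1619 - 10) + 360 = -1629 + 360 = -1269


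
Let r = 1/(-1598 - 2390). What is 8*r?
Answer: -2/997 ≈ -0.0020060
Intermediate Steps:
r = -1/3988 (r = 1/(-3988) = -1/3988 ≈ -0.00025075)
8*r = 8*(-1/3988) = -2/997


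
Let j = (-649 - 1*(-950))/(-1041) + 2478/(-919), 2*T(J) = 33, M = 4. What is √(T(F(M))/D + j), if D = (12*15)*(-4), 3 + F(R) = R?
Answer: I*√4405531123346970/38267160 ≈ 1.7345*I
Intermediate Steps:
F(R) = -3 + R
T(J) = 33/2 (T(J) = (½)*33 = 33/2)
j = -2856217/956679 (j = (-649 + 950)*(-1/1041) + 2478*(-1/919) = 301*(-1/1041) - 2478/919 = -301/1041 - 2478/919 = -2856217/956679 ≈ -2.9856)
D = -720 (D = 180*(-4) = -720)
√(T(F(M))/D + j) = √((33/2)/(-720) - 2856217/956679) = √((33/2)*(-1/720) - 2856217/956679) = √(-11/480 - 2856217/956679) = √(-460502543/153068640) = I*√4405531123346970/38267160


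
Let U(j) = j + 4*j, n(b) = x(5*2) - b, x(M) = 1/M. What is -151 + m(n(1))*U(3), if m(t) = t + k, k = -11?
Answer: -659/2 ≈ -329.50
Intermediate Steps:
n(b) = 1/10 - b (n(b) = 1/(5*2) - b = 1/10 - b)
U(j) = 5*j
m(t) = -11 + t (m(t) = t - 11 = -11 + t)
-151 + m(n(1))*U(3) = -151 + (-11 + (1/10 - 1*1))*(5*3) = -151 + (-11 + (1/10 - 1))*15 = -151 + (-11 - 9/10)*15 = -151 - 119/10*15 = -151 - 357/2 = -659/2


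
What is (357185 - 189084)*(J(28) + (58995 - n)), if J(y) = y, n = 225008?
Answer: -27902244485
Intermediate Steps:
(357185 - 189084)*(J(28) + (58995 - n)) = (357185 - 189084)*(28 + (58995 - 1*225008)) = 168101*(28 + (58995 - 225008)) = 168101*(28 - 166013) = 168101*(-165985) = -27902244485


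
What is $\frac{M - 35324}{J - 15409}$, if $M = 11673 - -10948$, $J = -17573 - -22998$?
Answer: $\frac{12703}{9984} \approx 1.2723$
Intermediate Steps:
$J = 5425$ ($J = -17573 + 22998 = 5425$)
$M = 22621$ ($M = 11673 + 10948 = 22621$)
$\frac{M - 35324}{J - 15409} = \frac{22621 - 35324}{5425 - 15409} = - \frac{12703}{-9984} = \left(-12703\right) \left(- \frac{1}{9984}\right) = \frac{12703}{9984}$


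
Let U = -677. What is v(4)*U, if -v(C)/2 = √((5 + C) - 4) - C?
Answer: -5416 + 1354*√5 ≈ -2388.4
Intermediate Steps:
v(C) = -2*√(1 + C) + 2*C (v(C) = -2*(√((5 + C) - 4) - C) = -2*(√(1 + C) - C) = -2*√(1 + C) + 2*C)
v(4)*U = (-2*√(1 + 4) + 2*4)*(-677) = (-2*√5 + 8)*(-677) = (8 - 2*√5)*(-677) = -5416 + 1354*√5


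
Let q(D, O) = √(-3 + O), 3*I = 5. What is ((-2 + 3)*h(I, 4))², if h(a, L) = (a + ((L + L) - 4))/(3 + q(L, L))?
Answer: 289/144 ≈ 2.0069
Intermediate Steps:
I = 5/3 (I = (⅓)*5 = 5/3 ≈ 1.6667)
h(a, L) = (-4 + a + 2*L)/(3 + √(-3 + L)) (h(a, L) = (a + ((L + L) - 4))/(3 + √(-3 + L)) = (a + (2*L - 4))/(3 + √(-3 + L)) = (a + (-4 + 2*L))/(3 + √(-3 + L)) = (-4 + a + 2*L)/(3 + √(-3 + L)))
((-2 + 3)*h(I, 4))² = ((-2 + 3)*((-4 + 5/3 + 2*4)/(3 + √(-3 + 4))))² = (1*((-4 + 5/3 + 8)/(3 + √1)))² = (1*((17/3)/(3 + 1)))² = (1*((17/3)/4))² = (1*((¼)*(17/3)))² = (1*(17/12))² = (17/12)² = 289/144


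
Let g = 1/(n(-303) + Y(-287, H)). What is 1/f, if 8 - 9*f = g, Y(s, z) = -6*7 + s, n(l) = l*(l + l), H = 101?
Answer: 1649601/1466311 ≈ 1.1250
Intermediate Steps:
n(l) = 2*l² (n(l) = l*(2*l) = 2*l²)
Y(s, z) = -42 + s
g = 1/183289 (g = 1/(2*(-303)² + (-42 - 287)) = 1/(2*91809 - 329) = 1/(183618 - 329) = 1/183289 ≈ 5.4559e-6)
f = 1466311/1649601 (f = 8/9 - ⅑*1/183289 = 8/9 - 1/1649601 = 1466311/1649601 ≈ 0.88889)
1/f = 1/(1466311/1649601) = 1649601/1466311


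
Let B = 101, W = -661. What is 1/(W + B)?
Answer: -1/560 ≈ -0.0017857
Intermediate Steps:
1/(W + B) = 1/(-661 + 101) = 1/(-560) = -1/560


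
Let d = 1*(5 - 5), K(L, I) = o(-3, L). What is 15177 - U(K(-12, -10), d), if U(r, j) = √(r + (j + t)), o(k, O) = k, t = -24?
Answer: 15177 - 3*I*√3 ≈ 15177.0 - 5.1962*I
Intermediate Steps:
K(L, I) = -3
d = 0 (d = 1*0 = 0)
U(r, j) = √(-24 + j + r) (U(r, j) = √(r + (j - 24)) = √(r + (-24 + j)) = √(-24 + j + r))
15177 - U(K(-12, -10), d) = 15177 - √(-24 + 0 - 3) = 15177 - √(-27) = 15177 - 3*I*√3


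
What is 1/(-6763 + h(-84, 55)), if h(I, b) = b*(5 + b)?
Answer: -1/3463 ≈ -0.00028877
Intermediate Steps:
1/(-6763 + h(-84, 55)) = 1/(-6763 + 55*(5 + 55)) = 1/(-6763 + 55*60) = 1/(-6763 + 3300) = 1/(-3463) = -1/3463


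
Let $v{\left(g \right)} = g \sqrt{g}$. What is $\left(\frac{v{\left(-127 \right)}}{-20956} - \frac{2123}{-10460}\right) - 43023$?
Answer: $- \frac{450018457}{10460} + \frac{127 i \sqrt{127}}{20956} \approx -43023.0 + 0.068296 i$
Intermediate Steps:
$v{\left(g \right)} = g^{\frac{3}{2}}$
$\left(\frac{v{\left(-127 \right)}}{-20956} - \frac{2123}{-10460}\right) - 43023 = \left(\frac{\left(-127\right)^{\frac{3}{2}}}{-20956} - \frac{2123}{-10460}\right) - 43023 = \left(- 127 i \sqrt{127} \left(- \frac{1}{20956}\right) - - \frac{2123}{10460}\right) - 43023 = \left(\frac{127 i \sqrt{127}}{20956} + \frac{2123}{10460}\right) - 43023 = \left(\frac{2123}{10460} + \frac{127 i \sqrt{127}}{20956}\right) - 43023 = - \frac{450018457}{10460} + \frac{127 i \sqrt{127}}{20956}$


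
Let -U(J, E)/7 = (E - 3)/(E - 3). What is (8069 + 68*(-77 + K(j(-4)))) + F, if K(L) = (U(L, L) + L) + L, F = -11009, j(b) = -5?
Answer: -9332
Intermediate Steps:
U(J, E) = -7 (U(J, E) = -7*(E - 3)/(E - 3) = -7*(-3 + E)/(-3 + E) = -7*1 = -7)
K(L) = -7 + 2*L (K(L) = (-7 + L) + L = -7 + 2*L)
(8069 + 68*(-77 + K(j(-4)))) + F = (8069 + 68*(-77 + (-7 + 2*(-5)))) - 11009 = (8069 + 68*(-77 + (-7 - 10))) - 11009 = (8069 + 68*(-77 - 17)) - 11009 = (8069 + 68*(-94)) - 11009 = (8069 - 6392) - 11009 = 1677 - 11009 = -9332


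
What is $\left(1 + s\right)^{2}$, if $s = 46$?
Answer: $2209$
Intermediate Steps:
$\left(1 + s\right)^{2} = \left(1 + 46\right)^{2} = 47^{2} = 2209$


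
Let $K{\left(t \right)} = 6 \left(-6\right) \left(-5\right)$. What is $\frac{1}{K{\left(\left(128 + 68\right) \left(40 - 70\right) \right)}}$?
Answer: $\frac{1}{180} \approx 0.0055556$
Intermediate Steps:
$K{\left(t \right)} = 180$ ($K{\left(t \right)} = \left(-36\right) \left(-5\right) = 180$)
$\frac{1}{K{\left(\left(128 + 68\right) \left(40 - 70\right) \right)}} = \frac{1}{180}$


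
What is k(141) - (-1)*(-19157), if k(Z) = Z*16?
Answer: -16901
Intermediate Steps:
k(Z) = 16*Z
k(141) - (-1)*(-19157) = 16*141 - (-1)*(-19157) = 2256 - 1*19157 = 2256 - 19157 = -16901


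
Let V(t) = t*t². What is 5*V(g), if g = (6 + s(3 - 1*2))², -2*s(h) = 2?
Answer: 78125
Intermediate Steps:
s(h) = -1 (s(h) = -½*2 = -1)
g = 25 (g = (6 - 1)² = 5² = 25)
V(t) = t³
5*V(g) = 5*25³ = 5*15625 = 78125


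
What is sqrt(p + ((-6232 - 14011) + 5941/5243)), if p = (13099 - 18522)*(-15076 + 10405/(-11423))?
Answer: sqrt(5983680957734331852213)/8555827 ≈ 9041.1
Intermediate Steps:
p = 933968327919/11423 (p = -5423*(-15076 + 10405*(-1/11423)) = -5423*(-15076 - 10405/11423) = -5423*(-172223553/11423) = 933968327919/11423 ≈ 8.1762e+7)
sqrt(p + ((-6232 - 14011) + 5941/5243)) = sqrt(933968327919/11423 + ((-6232 - 14011) + 5941/5243)) = sqrt(933968327919/11423 + (-20243 + 5941*(1/5243))) = sqrt(933968327919/11423 + (-20243 + 5941/5243)) = sqrt(933968327919/11423 - 106128108/5243) = sqrt(4895583641901633/59890789) = sqrt(5983680957734331852213)/8555827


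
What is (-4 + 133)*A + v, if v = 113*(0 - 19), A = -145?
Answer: -20852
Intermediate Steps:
v = -2147 (v = 113*(-19) = -2147)
(-4 + 133)*A + v = (-4 + 133)*(-145) - 2147 = 129*(-145) - 2147 = -18705 - 2147 = -20852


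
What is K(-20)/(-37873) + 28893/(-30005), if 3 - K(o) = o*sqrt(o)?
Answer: -1094354604/1136379365 - 40*I*sqrt(5)/37873 ≈ -0.96302 - 0.0023616*I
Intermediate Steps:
K(o) = 3 - o**(3/2) (K(o) = 3 - o*sqrt(o) = 3 - o**(3/2))
K(-20)/(-37873) + 28893/(-30005) = (3 - (-20)**(3/2))/(-37873) + 28893/(-30005) = (3 - (-40)*I*sqrt(5))*(-1/37873) + 28893*(-1/30005) = (3 + 40*I*sqrt(5))*(-1/37873) - 28893/30005 = (-3/37873 - 40*I*sqrt(5)/37873) - 28893/30005 = -1094354604/1136379365 - 40*I*sqrt(5)/37873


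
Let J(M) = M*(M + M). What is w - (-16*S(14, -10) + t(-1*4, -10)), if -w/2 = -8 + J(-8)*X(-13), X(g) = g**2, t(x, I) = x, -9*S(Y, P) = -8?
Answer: -389068/9 ≈ -43230.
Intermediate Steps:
S(Y, P) = 8/9 (S(Y, P) = -1/9*(-8) = 8/9)
J(M) = 2*M**2 (J(M) = M*(2*M) = 2*M**2)
w = -43248 (w = -2*(-8 + (2*(-8)**2)*(-13)**2) = -2*(-8 + (2*64)*169) = -2*(-8 + 128*169) = -2*(-8 + 21632) = -2*21624 = -43248)
w - (-16*S(14, -10) + t(-1*4, -10)) = -43248 - (-16*8/9 - 1*4) = -43248 - (-128/9 - 4) = -43248 - 1*(-164/9) = -43248 + 164/9 = -389068/9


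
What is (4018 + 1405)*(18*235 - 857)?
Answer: 18291779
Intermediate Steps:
(4018 + 1405)*(18*235 - 857) = 5423*(4230 - 857) = 5423*3373 = 18291779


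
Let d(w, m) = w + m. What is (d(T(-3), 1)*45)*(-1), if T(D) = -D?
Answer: -180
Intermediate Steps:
d(w, m) = m + w
(d(T(-3), 1)*45)*(-1) = ((1 - 1*(-3))*45)*(-1) = ((1 + 3)*45)*(-1) = (4*45)*(-1) = 180*(-1) = -180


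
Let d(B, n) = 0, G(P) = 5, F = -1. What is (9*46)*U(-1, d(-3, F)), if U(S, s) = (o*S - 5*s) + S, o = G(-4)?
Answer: -2484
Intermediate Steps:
o = 5
U(S, s) = -5*s + 6*S (U(S, s) = (5*S - 5*s) + S = (-5*s + 5*S) + S = -5*s + 6*S)
(9*46)*U(-1, d(-3, F)) = (9*46)*(-5*0 + 6*(-1)) = 414*(0 - 6) = 414*(-6) = -2484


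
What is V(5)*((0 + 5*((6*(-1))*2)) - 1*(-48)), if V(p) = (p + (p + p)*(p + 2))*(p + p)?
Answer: -9000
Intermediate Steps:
V(p) = 2*p*(p + 2*p*(2 + p)) (V(p) = (p + (2*p)*(2 + p))*(2*p) = (p + 2*p*(2 + p))*(2*p) = 2*p*(p + 2*p*(2 + p)))
V(5)*((0 + 5*((6*(-1))*2)) - 1*(-48)) = (5²*(10 + 4*5))*((0 + 5*((6*(-1))*2)) - 1*(-48)) = (25*(10 + 20))*((0 + 5*(-6*2)) + 48) = (25*30)*((0 + 5*(-12)) + 48) = 750*((0 - 60) + 48) = 750*(-60 + 48) = 750*(-12) = -9000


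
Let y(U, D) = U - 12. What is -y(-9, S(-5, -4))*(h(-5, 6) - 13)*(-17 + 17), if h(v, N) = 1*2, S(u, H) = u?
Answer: 0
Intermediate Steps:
h(v, N) = 2
y(U, D) = -12 + U
-y(-9, S(-5, -4))*(h(-5, 6) - 13)*(-17 + 17) = -(-12 - 9)*(2 - 13)*(-17 + 17) = -(-21)*(-11*0) = -(-21)*0 = -1*0 = 0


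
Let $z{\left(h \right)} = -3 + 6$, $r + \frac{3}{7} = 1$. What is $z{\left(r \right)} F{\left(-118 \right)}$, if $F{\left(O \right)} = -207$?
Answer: $-621$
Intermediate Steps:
$r = \frac{4}{7}$ ($r = - \frac{3}{7} + 1 = \frac{4}{7} \approx 0.57143$)
$z{\left(h \right)} = 3$
$z{\left(r \right)} F{\left(-118 \right)} = 3 \left(-207\right) = -621$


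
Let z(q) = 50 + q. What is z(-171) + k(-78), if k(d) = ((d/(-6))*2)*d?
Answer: -2149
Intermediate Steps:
k(d) = -d²/3 (k(d) = ((d*(-⅙))*2)*d = (-d/6*2)*d = (-d/3)*d = -d²/3)
z(-171) + k(-78) = (50 - 171) - ⅓*(-78)² = -121 - ⅓*6084 = -121 - 2028 = -2149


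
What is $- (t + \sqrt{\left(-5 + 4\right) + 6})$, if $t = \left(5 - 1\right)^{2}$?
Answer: $-16 - \sqrt{5} \approx -18.236$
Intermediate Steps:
$t = 16$ ($t = 4^{2} = 16$)
$- (t + \sqrt{\left(-5 + 4\right) + 6}) = - (16 + \sqrt{\left(-5 + 4\right) + 6}) = - (16 + \sqrt{-1 + 6}) = - (16 + \sqrt{5}) = -16 - \sqrt{5}$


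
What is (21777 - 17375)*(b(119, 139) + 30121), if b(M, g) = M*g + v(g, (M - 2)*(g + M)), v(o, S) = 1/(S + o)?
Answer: 6228940714702/30325 ≈ 2.0541e+8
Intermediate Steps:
b(M, g) = 1/(g + (-2 + M)*(M + g)) + M*g (b(M, g) = M*g + 1/((M - 2)*(g + M) + g) = M*g + 1/((-2 + M)*(M + g) + g) = M*g + 1/(g + (-2 + M)*(M + g)) = 1/(g + (-2 + M)*(M + g)) + M*g)
(21777 - 17375)*(b(119, 139) + 30121) = (21777 - 17375)*((1 + 119*139*(119**2 - 1*139 - 2*119 + 119*139))/(119**2 - 1*139 - 2*119 + 119*139) + 30121) = 4402*((1 + 119*139*(14161 - 139 - 238 + 16541))/(14161 - 139 - 238 + 16541) + 30121) = 4402*((1 + 119*139*30325)/30325 + 30121) = 4402*((1 + 501605825)/30325 + 30121) = 4402*((1/30325)*501605826 + 30121) = 4402*(501605826/30325 + 30121) = 4402*(1415025151/30325) = 6228940714702/30325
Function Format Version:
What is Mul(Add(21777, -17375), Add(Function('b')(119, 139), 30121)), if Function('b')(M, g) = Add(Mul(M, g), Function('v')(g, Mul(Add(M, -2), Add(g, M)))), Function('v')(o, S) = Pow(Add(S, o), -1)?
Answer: Rational(6228940714702, 30325) ≈ 2.0541e+8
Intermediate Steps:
Function('b')(M, g) = Add(Pow(Add(g, Mul(Add(-2, M), Add(M, g))), -1), Mul(M, g)) (Function('b')(M, g) = Add(Mul(M, g), Pow(Add(Mul(Add(M, -2), Add(g, M)), g), -1)) = Add(Mul(M, g), Pow(Add(Mul(Add(-2, M), Add(M, g)), g), -1)) = Add(Mul(M, g), Pow(Add(g, Mul(Add(-2, M), Add(M, g))), -1)) = Add(Pow(Add(g, Mul(Add(-2, M), Add(M, g))), -1), Mul(M, g)))
Mul(Add(21777, -17375), Add(Function('b')(119, 139), 30121)) = Mul(Add(21777, -17375), Add(Mul(Pow(Add(Pow(119, 2), Mul(-1, 139), Mul(-2, 119), Mul(119, 139)), -1), Add(1, Mul(119, 139, Add(Pow(119, 2), Mul(-1, 139), Mul(-2, 119), Mul(119, 139))))), 30121)) = Mul(4402, Add(Mul(Pow(Add(14161, -139, -238, 16541), -1), Add(1, Mul(119, 139, Add(14161, -139, -238, 16541)))), 30121)) = Mul(4402, Add(Mul(Pow(30325, -1), Add(1, Mul(119, 139, 30325))), 30121)) = Mul(4402, Add(Mul(Rational(1, 30325), Add(1, 501605825)), 30121)) = Mul(4402, Add(Mul(Rational(1, 30325), 501605826), 30121)) = Mul(4402, Add(Rational(501605826, 30325), 30121)) = Mul(4402, Rational(1415025151, 30325)) = Rational(6228940714702, 30325)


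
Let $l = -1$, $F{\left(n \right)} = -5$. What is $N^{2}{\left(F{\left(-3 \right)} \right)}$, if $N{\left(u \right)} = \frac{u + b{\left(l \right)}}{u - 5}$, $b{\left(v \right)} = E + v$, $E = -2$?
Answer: $\frac{16}{25} \approx 0.64$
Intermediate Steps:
$b{\left(v \right)} = -2 + v$
$N{\left(u \right)} = \frac{-3 + u}{-5 + u}$ ($N{\left(u \right)} = \frac{u - 3}{u - 5} = \frac{u - 3}{-5 + u} = \frac{-3 + u}{-5 + u}$)
$N^{2}{\left(F{\left(-3 \right)} \right)} = \left(\frac{-3 - 5}{-5 - 5}\right)^{2} = \left(\frac{1}{-10} \left(-8\right)\right)^{2} = \left(\left(- \frac{1}{10}\right) \left(-8\right)\right)^{2} = \left(\frac{4}{5}\right)^{2} = \frac{16}{25}$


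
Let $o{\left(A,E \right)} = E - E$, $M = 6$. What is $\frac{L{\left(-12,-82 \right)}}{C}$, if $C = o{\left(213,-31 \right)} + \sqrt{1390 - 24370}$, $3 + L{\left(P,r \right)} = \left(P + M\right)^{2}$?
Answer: $- \frac{11 i \sqrt{5745}}{3830} \approx - 0.21769 i$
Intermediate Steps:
$o{\left(A,E \right)} = 0$
$L{\left(P,r \right)} = -3 + \left(6 + P\right)^{2}$ ($L{\left(P,r \right)} = -3 + \left(P + 6\right)^{2} = -3 + \left(6 + P\right)^{2}$)
$C = 2 i \sqrt{5745}$ ($C = 0 + \sqrt{1390 - 24370} = 0 + \sqrt{-22980} = 0 + 2 i \sqrt{5745} = 2 i \sqrt{5745} \approx 151.59 i$)
$\frac{L{\left(-12,-82 \right)}}{C} = \frac{-3 + \left(6 - 12\right)^{2}}{2 i \sqrt{5745}} = \left(-3 + \left(-6\right)^{2}\right) \left(- \frac{i \sqrt{5745}}{11490}\right) = \left(-3 + 36\right) \left(- \frac{i \sqrt{5745}}{11490}\right) = 33 \left(- \frac{i \sqrt{5745}}{11490}\right) = - \frac{11 i \sqrt{5745}}{3830}$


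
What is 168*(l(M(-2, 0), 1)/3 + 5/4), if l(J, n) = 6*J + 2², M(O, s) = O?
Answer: -238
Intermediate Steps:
l(J, n) = 4 + 6*J (l(J, n) = 6*J + 4 = 4 + 6*J)
168*(l(M(-2, 0), 1)/3 + 5/4) = 168*((4 + 6*(-2))/3 + 5/4) = 168*((4 - 12)*(⅓) + 5*(¼)) = 168*(-8*⅓ + 5/4) = 168*(-8/3 + 5/4) = 168*(-17/12) = -238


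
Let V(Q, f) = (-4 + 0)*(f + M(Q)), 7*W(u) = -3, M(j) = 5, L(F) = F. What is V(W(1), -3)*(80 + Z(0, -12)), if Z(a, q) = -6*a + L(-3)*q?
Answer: -928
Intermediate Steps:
W(u) = -3/7 (W(u) = (1/7)*(-3) = -3/7)
V(Q, f) = -20 - 4*f (V(Q, f) = (-4 + 0)*(f + 5) = -4*(5 + f) = -20 - 4*f)
Z(a, q) = -6*a - 3*q
V(W(1), -3)*(80 + Z(0, -12)) = (-20 - 4*(-3))*(80 + (-6*0 - 3*(-12))) = (-20 + 12)*(80 + (0 + 36)) = -8*(80 + 36) = -8*116 = -928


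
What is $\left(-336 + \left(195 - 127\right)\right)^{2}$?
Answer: $71824$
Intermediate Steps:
$\left(-336 + \left(195 - 127\right)\right)^{2} = \left(-336 + 68\right)^{2} = \left(-268\right)^{2} = 71824$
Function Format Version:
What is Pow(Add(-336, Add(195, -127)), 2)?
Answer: 71824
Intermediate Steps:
Pow(Add(-336, Add(195, -127)), 2) = Pow(Add(-336, 68), 2) = Pow(-268, 2) = 71824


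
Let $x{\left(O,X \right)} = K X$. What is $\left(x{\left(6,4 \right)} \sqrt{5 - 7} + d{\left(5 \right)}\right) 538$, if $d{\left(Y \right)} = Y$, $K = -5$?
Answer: $2690 - 10760 i \sqrt{2} \approx 2690.0 - 15217.0 i$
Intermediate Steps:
$x{\left(O,X \right)} = - 5 X$
$\left(x{\left(6,4 \right)} \sqrt{5 - 7} + d{\left(5 \right)}\right) 538 = \left(\left(-5\right) 4 \sqrt{5 - 7} + 5\right) 538 = \left(- 20 \sqrt{5 - 7} + 5\right) 538 = \left(- 20 \sqrt{-2} + 5\right) 538 = \left(- 20 i \sqrt{2} + 5\right) 538 = \left(5 - 20 i \sqrt{2}\right) 538 = 2690 - 10760 i \sqrt{2}$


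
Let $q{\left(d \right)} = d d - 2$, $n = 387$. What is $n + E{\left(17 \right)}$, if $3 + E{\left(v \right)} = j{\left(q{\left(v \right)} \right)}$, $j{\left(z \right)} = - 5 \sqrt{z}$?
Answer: $384 - 5 \sqrt{287} \approx 299.29$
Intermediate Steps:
$q{\left(d \right)} = -2 + d^{2}$ ($q{\left(d \right)} = d^{2} - 2 = -2 + d^{2}$)
$E{\left(v \right)} = -3 - 5 \sqrt{-2 + v^{2}}$
$n + E{\left(17 \right)} = 387 - \left(3 + 5 \sqrt{-2 + 17^{2}}\right) = 387 - \left(3 + 5 \sqrt{-2 + 289}\right) = 387 - \left(3 + 5 \sqrt{287}\right) = 384 - 5 \sqrt{287}$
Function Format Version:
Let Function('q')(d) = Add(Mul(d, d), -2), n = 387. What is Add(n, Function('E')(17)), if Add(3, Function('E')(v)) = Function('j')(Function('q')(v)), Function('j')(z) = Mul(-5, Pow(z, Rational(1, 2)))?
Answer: Add(384, Mul(-5, Pow(287, Rational(1, 2)))) ≈ 299.29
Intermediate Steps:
Function('q')(d) = Add(-2, Pow(d, 2)) (Function('q')(d) = Add(Pow(d, 2), -2) = Add(-2, Pow(d, 2)))
Function('E')(v) = Add(-3, Mul(-5, Pow(Add(-2, Pow(v, 2)), Rational(1, 2))))
Add(n, Function('E')(17)) = Add(387, Add(-3, Mul(-5, Pow(Add(-2, Pow(17, 2)), Rational(1, 2))))) = Add(387, Add(-3, Mul(-5, Pow(Add(-2, 289), Rational(1, 2))))) = Add(387, Add(-3, Mul(-5, Pow(287, Rational(1, 2))))) = Add(384, Mul(-5, Pow(287, Rational(1, 2))))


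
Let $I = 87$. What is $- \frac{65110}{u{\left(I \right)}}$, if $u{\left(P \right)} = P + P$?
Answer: $- \frac{32555}{87} \approx -374.2$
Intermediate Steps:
$u{\left(P \right)} = 2 P$
$- \frac{65110}{u{\left(I \right)}} = - \frac{65110}{2 \cdot 87} = - \frac{65110}{174} = \left(-65110\right) \frac{1}{174} = - \frac{32555}{87}$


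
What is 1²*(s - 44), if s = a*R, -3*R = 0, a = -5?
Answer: -44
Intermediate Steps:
R = 0 (R = -⅓*0 = 0)
s = 0 (s = -5*0 = 0)
1²*(s - 44) = 1²*(0 - 44) = 1*(-44) = -44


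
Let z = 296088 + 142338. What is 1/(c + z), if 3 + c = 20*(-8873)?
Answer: 1/260963 ≈ 3.8320e-6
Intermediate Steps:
c = -177463 (c = -3 + 20*(-8873) = -3 - 177460 = -177463)
z = 438426
1/(c + z) = 1/(-177463 + 438426) = 1/260963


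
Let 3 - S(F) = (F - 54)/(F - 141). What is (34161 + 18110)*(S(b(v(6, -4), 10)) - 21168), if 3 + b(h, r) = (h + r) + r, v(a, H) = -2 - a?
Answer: -48678675525/44 ≈ -1.1063e+9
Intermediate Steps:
b(h, r) = -3 + h + 2*r (b(h, r) = -3 + ((h + r) + r) = -3 + (h + 2*r) = -3 + h + 2*r)
S(F) = 3 - (-54 + F)/(-141 + F) (S(F) = 3 - (F - 54)/(F - 141) = 3 - (-54 + F)/(-141 + F))
(34161 + 18110)*(S(b(v(6, -4), 10)) - 21168) = (34161 + 18110)*((-369 + 2*(-3 + (-2 - 1*6) + 2*10))/(-141 + (-3 + (-2 - 1*6) + 2*10)) - 21168) = 52271*((-369 + 2*(-3 + (-2 - 6) + 20))/(-141 + (-3 + (-2 - 6) + 20)) - 21168) = 52271*((-369 + 2*(-3 - 8 + 20))/(-141 + (-3 - 8 + 20)) - 21168) = 52271*((-369 + 2*9)/(-141 + 9) - 21168) = 52271*((-369 + 18)/(-132) - 21168) = 52271*(-1/132*(-351) - 21168) = 52271*(117/44 - 21168) = 52271*(-931275/44) = -48678675525/44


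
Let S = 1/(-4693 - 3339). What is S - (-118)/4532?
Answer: 235811/9100256 ≈ 0.025913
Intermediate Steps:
S = -1/8032 (S = 1/(-8032) = -1/8032 ≈ -0.00012450)
S - (-118)/4532 = -1/8032 - (-118)/4532 = -1/8032 - 1*(-59/2266) = -1/8032 + 59/2266 = 235811/9100256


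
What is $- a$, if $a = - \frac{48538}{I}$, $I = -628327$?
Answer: $- \frac{6934}{89761} \approx -0.07725$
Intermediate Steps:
$a = \frac{6934}{89761}$ ($a = - \frac{48538}{-628327} = \left(-48538\right) \left(- \frac{1}{628327}\right) = \frac{6934}{89761} \approx 0.07725$)
$- a = \left(-1\right) \frac{6934}{89761} = - \frac{6934}{89761}$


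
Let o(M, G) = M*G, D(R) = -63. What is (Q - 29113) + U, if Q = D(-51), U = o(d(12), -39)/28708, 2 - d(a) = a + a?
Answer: -418791875/14354 ≈ -29176.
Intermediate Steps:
d(a) = 2 - 2*a (d(a) = 2 - (a + a) = 2 - 2*a)
o(M, G) = G*M
U = 429/14354 (U = -39*(2 - 2*12)/28708 = -39*(2 - 24)*(1/28708) = -39*(-22)*(1/28708) = 858*(1/28708) = 429/14354 ≈ 0.029887)
Q = -63
(Q - 29113) + U = (-63 - 29113) + 429/14354 = -29176 + 429/14354 = -418791875/14354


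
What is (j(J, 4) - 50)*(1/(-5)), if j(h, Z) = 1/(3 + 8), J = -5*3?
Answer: 549/55 ≈ 9.9818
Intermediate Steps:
J = -15
j(h, Z) = 1/11
(j(J, 4) - 50)*(1/(-5)) = (1/11 - 50)*(1/(-5)) = -549*(-1)/(11*5) = -549/11*(-⅕) = 549/55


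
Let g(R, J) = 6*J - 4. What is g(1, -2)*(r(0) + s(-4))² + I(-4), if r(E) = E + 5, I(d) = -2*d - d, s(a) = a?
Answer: -4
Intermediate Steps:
I(d) = -3*d
g(R, J) = -4 + 6*J
r(E) = 5 + E
g(1, -2)*(r(0) + s(-4))² + I(-4) = (-4 + 6*(-2))*((5 + 0) - 4)² - 3*(-4) = (-4 - 12)*(5 - 4)² + 12 = -16*1² + 12 = -16*1 + 12 = -16 + 12 = -4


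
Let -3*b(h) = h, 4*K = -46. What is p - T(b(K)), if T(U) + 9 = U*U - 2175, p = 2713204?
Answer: 97753439/36 ≈ 2.7154e+6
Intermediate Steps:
K = -23/2 (K = (¼)*(-46) = -23/2 ≈ -11.500)
b(h) = -h/3
T(U) = -2184 + U² (T(U) = -9 + (U*U - 2175) = -9 + (U² - 2175) = -9 + (-2175 + U²) = -2184 + U²)
p - T(b(K)) = 2713204 - (-2184 + (-⅓*(-23/2))²) = 2713204 - (-2184 + (23/6)²) = 2713204 - (-2184 + 529/36) = 2713204 - 1*(-78095/36) = 2713204 + 78095/36 = 97753439/36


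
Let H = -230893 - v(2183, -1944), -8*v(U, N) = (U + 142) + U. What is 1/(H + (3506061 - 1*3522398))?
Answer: -2/493333 ≈ -4.0541e-6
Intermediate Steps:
v(U, N) = -71/4 - U/4 (v(U, N) = -((U + 142) + U)/8 = -((142 + U) + U)/8 = -(142 + 2*U)/8 = -71/4 - U/4)
H = -460659/2 (H = -230893 - (-71/4 - ¼*2183) = -230893 - (-71/4 - 2183/4) = -230893 - 1*(-1127/2) = -230893 + 1127/2 = -460659/2 ≈ -2.3033e+5)
1/(H + (3506061 - 1*3522398)) = 1/(-460659/2 + (3506061 - 1*3522398)) = 1/(-460659/2 + (3506061 - 3522398)) = 1/(-460659/2 - 16337) = 1/(-493333/2) = -2/493333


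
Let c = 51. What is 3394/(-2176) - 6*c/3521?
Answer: -6308065/3830848 ≈ -1.6467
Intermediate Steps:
3394/(-2176) - 6*c/3521 = 3394/(-2176) - 6*51/3521 = 3394*(-1/2176) - 306*1/3521 = -1697/1088 - 306/3521 = -6308065/3830848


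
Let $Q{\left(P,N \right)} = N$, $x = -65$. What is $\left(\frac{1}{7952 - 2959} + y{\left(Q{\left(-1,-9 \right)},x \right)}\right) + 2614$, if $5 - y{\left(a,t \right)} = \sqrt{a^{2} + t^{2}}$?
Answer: $\frac{13076668}{4993} - \sqrt{4306} \approx 2553.4$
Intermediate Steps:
$y{\left(a,t \right)} = 5 - \sqrt{a^{2} + t^{2}}$
$\left(\frac{1}{7952 - 2959} + y{\left(Q{\left(-1,-9 \right)},x \right)}\right) + 2614 = \left(\frac{1}{7952 - 2959} + \left(5 - \sqrt{\left(-9\right)^{2} + \left(-65\right)^{2}}\right)\right) + 2614 = \left(\frac{1}{4993} + \left(5 - \sqrt{81 + 4225}\right)\right) + 2614 = \left(\frac{1}{4993} + \left(5 - \sqrt{4306}\right)\right) + 2614 = \left(\frac{24966}{4993} - \sqrt{4306}\right) + 2614 = \frac{13076668}{4993} - \sqrt{4306}$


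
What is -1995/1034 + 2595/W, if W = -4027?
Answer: -10717095/4163918 ≈ -2.5738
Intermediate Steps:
-1995/1034 + 2595/W = -1995/1034 + 2595/(-4027) = -1995*1/1034 + 2595*(-1/4027) = -1995/1034 - 2595/4027 = -10717095/4163918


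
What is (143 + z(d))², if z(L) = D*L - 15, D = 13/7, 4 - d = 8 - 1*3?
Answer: 779689/49 ≈ 15912.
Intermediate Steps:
d = -1 (d = 4 - (8 - 1*3) = 4 - (8 - 3) = 4 - 1*5 = 4 - 5 = -1)
D = 13/7 (D = 13*(⅐) = 13/7 ≈ 1.8571)
z(L) = -15 + 13*L/7 (z(L) = 13*L/7 - 15 = -15 + 13*L/7)
(143 + z(d))² = (143 + (-15 + (13/7)*(-1)))² = (143 + (-15 - 13/7))² = (143 - 118/7)² = (883/7)² = 779689/49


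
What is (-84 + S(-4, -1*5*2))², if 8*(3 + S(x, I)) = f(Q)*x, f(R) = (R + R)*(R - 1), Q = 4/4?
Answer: 7569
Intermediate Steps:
Q = 1 (Q = 4*(¼) = 1)
f(R) = 2*R*(-1 + R) (f(R) = (2*R)*(-1 + R) = 2*R*(-1 + R))
S(x, I) = -3 (S(x, I) = -3 + ((2*1*(-1 + 1))*x)/8 = -3 + ((2*1*0)*x)/8 = -3 + (0*x)/8 = -3 + (⅛)*0 = -3 + 0 = -3)
(-84 + S(-4, -1*5*2))² = (-84 - 3)² = (-87)² = 7569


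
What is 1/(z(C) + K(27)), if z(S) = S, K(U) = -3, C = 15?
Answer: 1/12 ≈ 0.083333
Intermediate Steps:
1/(z(C) + K(27)) = 1/(15 - 3) = 1/12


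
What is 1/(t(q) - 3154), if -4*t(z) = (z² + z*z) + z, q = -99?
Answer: -4/32119 ≈ -0.00012454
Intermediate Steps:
t(z) = -z²/2 - z/4 (t(z) = -((z² + z*z) + z)/4 = -((z² + z²) + z)/4 = -(2*z² + z)/4 = -(z + 2*z²)/4 = -z²/2 - z/4)
1/(t(q) - 3154) = 1/(-¼*(-99)*(1 + 2*(-99)) - 3154) = 1/(-¼*(-99)*(1 - 198) - 3154) = 1/(-¼*(-99)*(-197) - 3154) = 1/(-19503/4 - 3154) = 1/(-32119/4) = -4/32119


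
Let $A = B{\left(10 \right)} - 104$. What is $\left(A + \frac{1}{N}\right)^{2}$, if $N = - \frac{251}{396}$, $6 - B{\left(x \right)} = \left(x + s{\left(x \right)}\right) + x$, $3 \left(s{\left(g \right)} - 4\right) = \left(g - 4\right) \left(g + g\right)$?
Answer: $\frac{1685759364}{63001} \approx 26758.0$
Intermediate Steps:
$s{\left(g \right)} = 4 + \frac{2 g \left(-4 + g\right)}{3}$ ($s{\left(g \right)} = 4 + \frac{\left(g - 4\right) \left(g + g\right)}{3} = 4 + \frac{\left(-4 + g\right) 2 g}{3} = 4 + \frac{2 g \left(-4 + g\right)}{3}$)
$B{\left(x \right)} = 2 - \frac{2 x^{2}}{3} + \frac{2 x}{3}$ ($B{\left(x \right)} = 6 - \left(\left(x + \left(4 - \frac{8 x}{3} + \frac{2 x^{2}}{3}\right)\right) + x\right) = 6 - \left(\left(4 - \frac{5 x}{3} + \frac{2 x^{2}}{3}\right) + x\right) = 6 - \left(4 - \frac{2 x}{3} + \frac{2 x^{2}}{3}\right) = 2 - \frac{2 x^{2}}{3} + \frac{2 x}{3}$)
$A = -162$ ($A = \left(2 - \frac{2 \cdot 10^{2}}{3} + \frac{2}{3} \cdot 10\right) - 104 = \left(2 - \frac{200}{3} + \frac{20}{3}\right) - 104 = -58 - 104 = -162$)
$N = - \frac{251}{396}$ ($N = \left(-251\right) \frac{1}{396} = - \frac{251}{396} \approx -0.63384$)
$\left(A + \frac{1}{N}\right)^{2} = \left(-162 + \frac{1}{- \frac{251}{396}}\right)^{2} = \left(-162 - \frac{396}{251}\right)^{2} = \left(- \frac{41058}{251}\right)^{2} = \frac{1685759364}{63001}$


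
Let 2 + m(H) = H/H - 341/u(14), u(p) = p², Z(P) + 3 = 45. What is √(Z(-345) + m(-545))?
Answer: 9*√95/14 ≈ 6.2658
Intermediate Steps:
Z(P) = 42 (Z(P) = -3 + 45 = 42)
m(H) = -537/196 (m(H) = -2 + (H/H - 341/(14²)) = -2 + (1 - 341/196) = -2 - 145/196 = -537/196)
√(Z(-345) + m(-545)) = √(42 - 537/196) = √(7695/196) = 9*√95/14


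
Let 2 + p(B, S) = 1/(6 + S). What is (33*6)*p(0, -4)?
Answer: -297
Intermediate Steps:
p(B, S) = -2 + 1/(6 + S)
(33*6)*p(0, -4) = (33*6)*((-11 - 2*(-4))/(6 - 4)) = 198*((-11 + 8)/2) = 198*((½)*(-3)) = 198*(-3/2) = -297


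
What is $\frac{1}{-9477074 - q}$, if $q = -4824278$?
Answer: $- \frac{1}{4652796} \approx -2.1492 \cdot 10^{-7}$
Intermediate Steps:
$\frac{1}{-9477074 - q} = \frac{1}{-9477074 - -4824278} = \frac{1}{-9477074 + 4824278} = \frac{1}{-4652796} = - \frac{1}{4652796}$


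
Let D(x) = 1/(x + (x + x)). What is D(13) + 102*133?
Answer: 529075/39 ≈ 13566.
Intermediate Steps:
D(x) = 1/(3*x) (D(x) = 1/(x + 2*x) = 1/(3*x))
D(13) + 102*133 = (⅓)/13 + 102*133 = (⅓)*(1/13) + 13566 = 1/39 + 13566 = 529075/39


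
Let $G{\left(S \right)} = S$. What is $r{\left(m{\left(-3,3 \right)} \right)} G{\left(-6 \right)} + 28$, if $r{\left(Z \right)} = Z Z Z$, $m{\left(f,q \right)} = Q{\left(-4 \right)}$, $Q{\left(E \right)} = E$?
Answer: $412$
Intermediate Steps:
$m{\left(f,q \right)} = -4$
$r{\left(Z \right)} = Z^{3}$ ($r{\left(Z \right)} = Z^{2} Z = Z^{3}$)
$r{\left(m{\left(-3,3 \right)} \right)} G{\left(-6 \right)} + 28 = \left(-4\right)^{3} \left(-6\right) + 28 = \left(-64\right) \left(-6\right) + 28 = 384 + 28 = 412$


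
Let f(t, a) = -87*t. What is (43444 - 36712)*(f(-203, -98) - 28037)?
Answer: -69851232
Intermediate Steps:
(43444 - 36712)*(f(-203, -98) - 28037) = (43444 - 36712)*(-87*(-203) - 28037) = 6732*(17661 - 28037) = 6732*(-10376) = -69851232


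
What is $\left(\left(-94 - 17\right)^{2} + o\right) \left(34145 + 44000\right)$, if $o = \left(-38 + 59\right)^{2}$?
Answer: $997286490$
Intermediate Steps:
$o = 441$ ($o = 21^{2} = 441$)
$\left(\left(-94 - 17\right)^{2} + o\right) \left(34145 + 44000\right) = \left(\left(-94 - 17\right)^{2} + 441\right) \left(34145 + 44000\right) = \left(\left(-111\right)^{2} + 441\right) 78145 = \left(12321 + 441\right) 78145 = 12762 \cdot 78145 = 997286490$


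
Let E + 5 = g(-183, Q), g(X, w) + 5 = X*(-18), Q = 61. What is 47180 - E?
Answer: 43896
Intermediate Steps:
g(X, w) = -5 - 18*X (g(X, w) = -5 + X*(-18) = -5 - 18*X)
E = 3284 (E = -5 + (-5 - 18*(-183)) = -5 + (-5 + 3294) = -5 + 3289 = 3284)
47180 - E = 47180 - 1*3284 = 47180 - 3284 = 43896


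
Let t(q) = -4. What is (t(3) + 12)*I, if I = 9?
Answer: 72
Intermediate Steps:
(t(3) + 12)*I = (-4 + 12)*9 = 8*9 = 72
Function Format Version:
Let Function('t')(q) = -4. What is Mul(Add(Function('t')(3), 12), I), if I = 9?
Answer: 72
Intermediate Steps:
Mul(Add(Function('t')(3), 12), I) = Mul(Add(-4, 12), 9) = Mul(8, 9) = 72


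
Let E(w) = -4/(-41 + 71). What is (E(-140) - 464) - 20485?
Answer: -314237/15 ≈ -20949.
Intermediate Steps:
E(w) = -2/15 (E(w) = -4/30 = -4*1/30 = -2/15)
(E(-140) - 464) - 20485 = (-2/15 - 464) - 20485 = -6962/15 - 20485 = -314237/15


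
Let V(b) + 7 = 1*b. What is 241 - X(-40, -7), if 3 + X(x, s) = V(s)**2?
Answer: 48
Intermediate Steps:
V(b) = -7 + b (V(b) = -7 + 1*b = -7 + b)
X(x, s) = -3 + (-7 + s)**2
241 - X(-40, -7) = 241 - (-3 + (-7 - 7)**2) = 241 - (-3 + (-14)**2) = 241 - (-3 + 196) = 241 - 1*193 = 241 - 193 = 48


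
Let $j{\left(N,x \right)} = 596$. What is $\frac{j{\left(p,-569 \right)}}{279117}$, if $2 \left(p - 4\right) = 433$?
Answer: $\frac{596}{279117} \approx 0.0021353$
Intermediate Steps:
$p = \frac{441}{2}$ ($p = 4 + \frac{1}{2} \cdot 433 = 4 + \frac{433}{2} = \frac{441}{2} \approx 220.5$)
$\frac{j{\left(p,-569 \right)}}{279117} = \frac{596}{279117}$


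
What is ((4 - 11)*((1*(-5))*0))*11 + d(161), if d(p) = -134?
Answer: -134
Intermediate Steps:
((4 - 11)*((1*(-5))*0))*11 + d(161) = ((4 - 11)*((1*(-5))*0))*11 - 134 = -(-35)*0*11 - 134 = -7*0*11 - 134 = 0*11 - 134 = 0 - 134 = -134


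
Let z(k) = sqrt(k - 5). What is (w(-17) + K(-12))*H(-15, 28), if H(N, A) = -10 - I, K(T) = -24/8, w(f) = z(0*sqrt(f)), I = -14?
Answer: -12 + 4*I*sqrt(5) ≈ -12.0 + 8.9443*I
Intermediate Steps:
z(k) = sqrt(-5 + k)
w(f) = I*sqrt(5) (w(f) = sqrt(-5 + 0*sqrt(f)) = sqrt(-5 + 0) = sqrt(-5) = I*sqrt(5))
K(T) = -3 (K(T) = -24*1/8 = -3)
H(N, A) = 4 (H(N, A) = -10 - 1*(-14) = -10 + 14 = 4)
(w(-17) + K(-12))*H(-15, 28) = (I*sqrt(5) - 3)*4 = (-3 + I*sqrt(5))*4 = -12 + 4*I*sqrt(5)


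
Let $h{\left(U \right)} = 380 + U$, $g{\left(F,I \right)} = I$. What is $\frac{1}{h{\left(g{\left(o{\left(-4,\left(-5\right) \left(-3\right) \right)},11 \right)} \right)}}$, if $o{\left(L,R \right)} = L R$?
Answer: $\frac{1}{391} \approx 0.0025575$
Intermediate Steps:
$\frac{1}{h{\left(g{\left(o{\left(-4,\left(-5\right) \left(-3\right) \right)},11 \right)} \right)}} = \frac{1}{380 + 11} = \frac{1}{391}$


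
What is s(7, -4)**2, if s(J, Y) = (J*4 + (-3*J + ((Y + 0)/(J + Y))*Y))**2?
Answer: 1874161/81 ≈ 23138.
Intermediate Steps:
s(J, Y) = (J + Y**2/(J + Y))**2 (s(J, Y) = (4*J + (-3*J + (Y/(J + Y))*Y))**2 = (4*J + (-3*J + Y**2/(J + Y)))**2 = (J + Y**2/(J + Y))**2)
s(7, -4)**2 = ((7**2 + (-4)**2 + 7*(-4))**2/(7 - 4)**2)**2 = ((49 + 16 - 28)**2/3**2)**2 = ((1/9)*37**2)**2 = ((1/9)*1369)**2 = (1369/9)**2 = 1874161/81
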